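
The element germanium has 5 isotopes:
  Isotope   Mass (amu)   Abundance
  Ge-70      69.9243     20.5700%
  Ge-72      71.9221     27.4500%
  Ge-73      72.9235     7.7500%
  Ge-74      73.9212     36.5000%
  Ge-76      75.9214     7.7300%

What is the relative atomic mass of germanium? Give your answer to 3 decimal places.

72.628 amu

Average mass = Σ (abundance × isotope mass) = 0.205700 × 69.9243 + 0.274500 × 71.9221 + 0.077500 × 72.9235 + 0.365000 × 73.9212 + 0.077300 × 75.9214
= 14.38343 + 19.74262 + 5.65157 + 26.98124 + 5.86872 = 72.62758 amu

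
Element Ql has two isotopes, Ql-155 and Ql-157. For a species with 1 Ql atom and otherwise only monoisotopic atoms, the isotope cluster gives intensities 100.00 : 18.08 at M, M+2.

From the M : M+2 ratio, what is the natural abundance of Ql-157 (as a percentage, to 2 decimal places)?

Write p for the Ql-155 fraction. I(M+2)/I(M) = [C(1,1)·p^0·(1−p)] / p^1 = 1·(1−p)/p = 18.08/100.00 = 0.1808
(1−p)/p = 0.1808/1 = 0.1808  ⇒  p = 1/(1 + 0.1808) = 0.8469
Ql-155: 84.69%, Ql-157: 15.31%.

15.31%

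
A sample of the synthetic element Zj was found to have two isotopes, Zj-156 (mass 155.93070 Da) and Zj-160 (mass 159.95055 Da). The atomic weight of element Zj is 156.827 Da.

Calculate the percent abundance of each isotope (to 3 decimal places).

With x = fraction of Zj-156 (so Zj-160 is 1 − x):
155.93070·x + 159.95055·(1 − x) = 156.827
(155.93070 − 159.95055)·x = 156.827 − 159.95055
x = -3.12355 / -4.01985 = 0.77703 → 77.703% Zj-156, 22.297% Zj-160.

Zj-156: 77.703%, Zj-160: 22.297%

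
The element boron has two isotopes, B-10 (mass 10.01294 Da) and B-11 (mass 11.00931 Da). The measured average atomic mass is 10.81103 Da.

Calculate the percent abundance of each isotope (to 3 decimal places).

With x = fraction of B-10 (so B-11 is 1 − x):
10.01294·x + 11.00931·(1 − x) = 10.81103
(10.01294 − 11.00931)·x = 10.81103 − 11.00931
x = -0.19828 / -0.99637 = 0.19900 → 19.900% B-10, 80.100% B-11.

B-10: 19.900%, B-11: 80.100%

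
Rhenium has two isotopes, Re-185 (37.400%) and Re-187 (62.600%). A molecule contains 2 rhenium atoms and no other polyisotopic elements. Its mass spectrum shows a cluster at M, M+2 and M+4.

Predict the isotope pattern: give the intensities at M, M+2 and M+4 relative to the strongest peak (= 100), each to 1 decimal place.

29.9 : 100.0 : 83.7

The 2 Re atoms are independent, so intensities follow the terms of (0.37400 + 0.62600)^2.
P(M) = 0.37400^2 = 0.139876
P(M+2) = 2 × 0.37400^1 × 0.62600^1 = 0.468248
P(M+4) = 0.62600^2 = 0.391876
The M+2 peak is largest (0.468248); scaling to 100 gives 29.9 : 100.0 : 83.7.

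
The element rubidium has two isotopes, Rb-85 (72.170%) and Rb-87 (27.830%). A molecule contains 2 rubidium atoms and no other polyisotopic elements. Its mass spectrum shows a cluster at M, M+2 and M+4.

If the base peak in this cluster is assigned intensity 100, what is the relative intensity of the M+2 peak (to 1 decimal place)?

77.1

Binomial terms of (0.72170 + 0.27830)^2: M 0.5209, M+2 0.4017, M+4 0.0775 → M is the base peak.
P(M) = C(2,0) × 0.72170^2 × 0.27830^0 = 1 × 0.52085089 × 1.0000 = 0.520851 (base)
P(M+2) = C(2,1) × 0.72170^1 × 0.27830^1 = 2 × 0.7217 × 0.2783 = 0.401698
Relative intensity = 0.401698 / 0.520851 × 100 = 77.1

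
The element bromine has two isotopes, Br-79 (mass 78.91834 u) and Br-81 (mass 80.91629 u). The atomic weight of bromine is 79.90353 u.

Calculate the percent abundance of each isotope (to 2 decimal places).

Br-79: 50.69%, Br-81: 49.31%

Let x be the fractional abundance of Br-79; then Br-81 has abundance 1 − x.
78.91834·x + 80.91629·(1 − x) = 79.90353
(78.91834 − 80.91629)·x = 79.90353 − 80.91629
x = -1.01276 / -1.99795 = 0.50690 → 50.69% Br-79, 49.31% Br-81.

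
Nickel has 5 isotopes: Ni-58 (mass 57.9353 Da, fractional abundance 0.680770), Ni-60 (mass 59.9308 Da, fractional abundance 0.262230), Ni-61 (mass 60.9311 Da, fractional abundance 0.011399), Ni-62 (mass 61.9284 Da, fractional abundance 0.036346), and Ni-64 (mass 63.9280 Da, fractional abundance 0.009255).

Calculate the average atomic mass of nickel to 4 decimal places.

Weight each isotope mass by its fractional abundance: 0.680770 × 57.9353 + 0.262230 × 59.9308 + 0.011399 × 60.9311 + 0.036346 × 61.9284 + 0.009255 × 63.9280
= 39.44061 + 15.71565 + 0.69455 + 2.25085 + 0.59165 = 58.69331 Da

58.6933 Da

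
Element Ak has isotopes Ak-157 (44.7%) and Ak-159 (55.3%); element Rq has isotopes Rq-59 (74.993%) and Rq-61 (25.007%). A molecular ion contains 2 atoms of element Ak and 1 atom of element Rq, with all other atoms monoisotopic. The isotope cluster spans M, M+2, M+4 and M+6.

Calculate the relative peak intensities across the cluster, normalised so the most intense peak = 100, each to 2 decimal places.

35.62 : 100.00 : 83.90 : 18.18

Element Ak pattern (n=2): 0.199809 : 0.494382 : 0.305809
Element Rq pattern (n=1): 0.74993 : 0.25007
Convolve the two distributions (both contribute in 2-u steps):
  M: 0.199809×0.74993 = 0.149843
  M+2: 0.199809×0.25007 + 0.494382×0.74993 = 0.420718
  M+4: 0.494382×0.25007 + 0.305809×0.74993 = 0.352965
  M+6: 0.305809×0.25007 = 0.076474
Scale to base peak (0.420718) = 100: 35.62 : 100.00 : 83.90 : 18.18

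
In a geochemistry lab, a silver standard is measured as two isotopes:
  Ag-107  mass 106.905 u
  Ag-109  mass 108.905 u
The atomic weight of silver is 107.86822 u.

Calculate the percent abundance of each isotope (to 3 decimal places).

With x = fraction of Ag-107 (so Ag-109 is 1 − x):
106.905·x + 108.905·(1 − x) = 107.86822
(106.905 − 108.905)·x = 107.86822 − 108.905
x = -1.03678 / -2.000 = 0.51839 → 51.839% Ag-107, 48.161% Ag-109.

Ag-107: 51.839%, Ag-109: 48.161%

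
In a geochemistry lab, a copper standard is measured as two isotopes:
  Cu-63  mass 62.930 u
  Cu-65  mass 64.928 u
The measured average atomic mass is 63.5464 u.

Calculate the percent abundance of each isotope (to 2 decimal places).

With x = fraction of Cu-63 (so Cu-65 is 1 − x):
62.930·x + 64.928·(1 − x) = 63.5464
(62.930 − 64.928)·x = 63.5464 − 64.928
x = -1.3816 / -1.998 = 0.69149 → 69.15% Cu-63, 30.85% Cu-65.

Cu-63: 69.15%, Cu-65: 30.85%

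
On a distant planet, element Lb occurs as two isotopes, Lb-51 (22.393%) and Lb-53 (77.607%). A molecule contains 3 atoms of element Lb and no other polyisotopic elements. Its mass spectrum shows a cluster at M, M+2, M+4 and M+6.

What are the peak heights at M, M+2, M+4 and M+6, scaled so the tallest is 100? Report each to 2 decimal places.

2.40 : 24.98 : 86.56 : 100.00

Expanding (0.22393 + 0.77607)^3:
P(M) = 0.22393^3 = 0.011229
P(M+2) = 3 × 0.22393^2 × 0.77607^1 = 0.116747
P(M+4) = 3 × 0.22393^1 × 0.77607^2 = 0.404609
P(M+6) = 0.77607^3 = 0.467415
The M+6 peak is largest (0.467415); scaling to 100 gives 2.40 : 24.98 : 86.56 : 100.00.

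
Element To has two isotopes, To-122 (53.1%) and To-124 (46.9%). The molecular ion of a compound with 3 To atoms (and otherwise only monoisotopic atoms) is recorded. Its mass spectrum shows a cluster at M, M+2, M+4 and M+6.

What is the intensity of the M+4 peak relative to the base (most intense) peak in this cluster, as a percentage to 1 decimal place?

88.3%

Binomial terms of (0.531 + 0.469)^3: M 0.1497, M+2 0.3967, M+4 0.3504, M+6 0.1032 → M+2 is the base peak.
P(M+2) = C(3,1) × 0.531^2 × 0.469^1 = 3 × 0.281961 × 0.4690 = 0.396719 (base)
P(M+4) = C(3,2) × 0.531^1 × 0.469^2 = 3 × 0.5310 × 0.219961 = 0.350398
Relative intensity = 0.350398 / 0.396719 × 100 = 88.3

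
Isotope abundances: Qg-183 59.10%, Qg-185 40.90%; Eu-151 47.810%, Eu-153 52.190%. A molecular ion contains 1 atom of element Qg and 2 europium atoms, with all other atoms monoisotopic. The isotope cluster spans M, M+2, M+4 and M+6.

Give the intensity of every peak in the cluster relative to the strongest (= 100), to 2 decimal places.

34.78 : 100.00 : 93.99 : 28.68

Element Qg pattern (n=1): 0.5910 : 0.4090
Europium pattern (n=2): 0.22857961 : 0.49904078 : 0.27237961
Convolve the two distributions (both contribute in 2-u steps):
  M: 0.5910×0.22857961 = 0.135091
  M+2: 0.5910×0.49904078 + 0.4090×0.22857961 = 0.388422
  M+4: 0.5910×0.27237961 + 0.4090×0.49904078 = 0.365084
  M+6: 0.4090×0.27237961 = 0.111403
Scale to base peak (0.388422) = 100: 34.78 : 100.00 : 93.99 : 28.68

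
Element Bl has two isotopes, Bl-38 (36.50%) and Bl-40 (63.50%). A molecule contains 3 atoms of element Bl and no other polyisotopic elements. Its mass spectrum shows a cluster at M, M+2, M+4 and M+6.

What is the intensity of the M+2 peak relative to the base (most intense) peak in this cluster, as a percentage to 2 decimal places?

(0.3650 + 0.6350)^3 gives M 0.0486, M+2 0.2538, M+4 0.4415, M+6 0.2560; the largest is M+4.
P(M+4) = C(3,2) × 0.3650^1 × 0.6350^2 = 3 × 0.3650 × 0.403225 = 0.441531 (base)
P(M+2) = C(3,1) × 0.3650^2 × 0.6350^1 = 3 × 0.133225 × 0.6350 = 0.253794
Relative intensity = 0.253794 / 0.441531 × 100 = 57.48

57.48%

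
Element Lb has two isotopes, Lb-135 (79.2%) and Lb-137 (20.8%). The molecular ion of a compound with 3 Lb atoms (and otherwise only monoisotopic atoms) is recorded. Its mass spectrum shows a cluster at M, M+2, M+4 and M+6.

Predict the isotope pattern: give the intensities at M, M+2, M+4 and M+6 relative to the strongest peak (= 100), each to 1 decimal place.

100.0 : 78.8 : 20.7 : 1.8

Each Lb atom is independently Lb-135 (p = 0.792) or Lb-137 (q = 0.208); the cluster is the binomial expansion (p + q)^3.
P(M) = 0.792^3 = 0.496793
P(M+2) = 3 × 0.792^2 × 0.208^1 = 0.391413
P(M+4) = 3 × 0.792^1 × 0.208^2 = 0.102795
P(M+6) = 0.208^3 = 0.008999
The M peak is largest (0.496793); scaling to 100 gives 100.0 : 78.8 : 20.7 : 1.8.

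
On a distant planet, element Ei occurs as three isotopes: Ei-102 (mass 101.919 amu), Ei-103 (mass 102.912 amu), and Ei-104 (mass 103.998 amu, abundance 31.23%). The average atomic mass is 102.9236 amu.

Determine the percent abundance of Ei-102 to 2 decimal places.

The remaining 68.77% is split between Ei-102 (fraction x) and Ei-103 (fraction 0.6877 − x).
Substituting: 101.919x + 102.912(0.6877 − x) = 70.4450246
(101.919 − 102.912)x = -0.3275578  ⇒  x = 0.32987, y = 0.35783
Ei-102: 32.99%, Ei-103: 35.78%.

32.99%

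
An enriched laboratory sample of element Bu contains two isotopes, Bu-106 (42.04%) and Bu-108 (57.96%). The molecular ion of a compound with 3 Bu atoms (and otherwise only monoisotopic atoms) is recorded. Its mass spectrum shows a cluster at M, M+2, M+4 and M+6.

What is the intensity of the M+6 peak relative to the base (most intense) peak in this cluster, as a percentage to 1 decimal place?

46.0%

(0.4204 + 0.5796)^3 gives M 0.0743, M+2 0.3073, M+4 0.4237, M+6 0.1947; the largest is M+4.
P(M+4) = C(3,2) × 0.4204^1 × 0.5796^2 = 3 × 0.4204 × 0.33593616 = 0.423683 (base)
P(M+6) = C(3,3) × 0.4204^0 × 0.5796^3 = 1 × 1.0000 × 0.1947086 = 0.194709
Relative intensity = 0.194709 / 0.423683 × 100 = 46.0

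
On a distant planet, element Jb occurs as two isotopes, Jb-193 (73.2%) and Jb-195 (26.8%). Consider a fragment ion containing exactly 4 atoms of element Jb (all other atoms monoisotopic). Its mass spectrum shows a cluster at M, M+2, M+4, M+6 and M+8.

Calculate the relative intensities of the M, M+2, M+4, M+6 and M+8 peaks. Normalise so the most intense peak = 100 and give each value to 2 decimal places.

The 4 Jb atoms are independent, so intensities follow the terms of (0.732 + 0.268)^4.
P(M) = 0.732^4 = 0.287107
P(M+2) = 4 × 0.732^3 × 0.268^1 = 0.420463
P(M+4) = 6 × 0.732^2 × 0.268^2 = 0.230910
P(M+6) = 4 × 0.732^1 × 0.268^3 = 0.056361
P(M+8) = 0.268^4 = 0.005159
The M+2 peak is largest (0.420463); scaling to 100 gives 68.28 : 100.00 : 54.92 : 13.40 : 1.23.

68.28 : 100.00 : 54.92 : 13.40 : 1.23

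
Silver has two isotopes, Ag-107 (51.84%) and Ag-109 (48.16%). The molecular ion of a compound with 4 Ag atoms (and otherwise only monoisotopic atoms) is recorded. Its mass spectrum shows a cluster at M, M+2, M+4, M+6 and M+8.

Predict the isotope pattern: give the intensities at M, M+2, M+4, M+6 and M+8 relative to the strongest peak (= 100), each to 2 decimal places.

19.31 : 71.76 : 100.00 : 61.93 : 14.38

Expanding (0.5184 + 0.4816)^4:
P(M) = 0.5184^4 = 0.072220
P(M+2) = 4 × 0.5184^3 × 0.4816^1 = 0.268375
P(M+4) = 6 × 0.5184^2 × 0.4816^2 = 0.373985
P(M+6) = 4 × 0.5184^1 × 0.4816^3 = 0.231624
P(M+8) = 0.4816^4 = 0.053795
The M+4 peak is largest (0.373985); scaling to 100 gives 19.31 : 71.76 : 100.00 : 61.93 : 14.38.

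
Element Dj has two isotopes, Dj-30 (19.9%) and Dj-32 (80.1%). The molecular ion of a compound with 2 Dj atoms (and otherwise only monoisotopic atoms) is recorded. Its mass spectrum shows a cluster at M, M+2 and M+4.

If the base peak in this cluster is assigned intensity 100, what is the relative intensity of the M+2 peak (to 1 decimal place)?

49.7

(0.199 + 0.801)^2 gives M 0.0396, M+2 0.3188, M+4 0.6416; the largest is M+4.
P(M+4) = C(2,2) × 0.199^0 × 0.801^2 = 1 × 1.0000 × 0.641601 = 0.641601 (base)
P(M+2) = C(2,1) × 0.199^1 × 0.801^1 = 2 × 0.1990 × 0.8010 = 0.318798
Relative intensity = 0.318798 / 0.641601 × 100 = 49.7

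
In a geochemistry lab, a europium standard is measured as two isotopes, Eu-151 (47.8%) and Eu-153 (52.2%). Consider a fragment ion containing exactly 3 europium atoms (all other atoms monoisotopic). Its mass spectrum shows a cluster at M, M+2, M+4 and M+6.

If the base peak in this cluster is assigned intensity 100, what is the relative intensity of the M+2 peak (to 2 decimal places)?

91.57

(0.478 + 0.522)^3 gives M 0.1092, M+2 0.3578, M+4 0.3907, M+6 0.1422; the largest is M+4.
P(M+4) = C(3,2) × 0.478^1 × 0.522^2 = 3 × 0.4780 × 0.272484 = 0.390742 (base)
P(M+2) = C(3,1) × 0.478^2 × 0.522^1 = 3 × 0.228484 × 0.5220 = 0.357806
Relative intensity = 0.357806 / 0.390742 × 100 = 91.57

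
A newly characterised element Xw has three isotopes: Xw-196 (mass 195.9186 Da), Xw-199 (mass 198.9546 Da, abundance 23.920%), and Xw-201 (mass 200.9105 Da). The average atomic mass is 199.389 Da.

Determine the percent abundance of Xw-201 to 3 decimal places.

54.973%

The remaining 76.080% is split between Xw-196 (fraction x) and Xw-201 (fraction 0.76080 − x).
Substituting: 195.9186x + 200.9105(0.76080 − x) = 151.79905968
(195.9186 − 200.9105)x = -1.05364872  ⇒  x = 0.21107, y = 0.54973
Xw-196: 21.107%, Xw-201: 54.973%.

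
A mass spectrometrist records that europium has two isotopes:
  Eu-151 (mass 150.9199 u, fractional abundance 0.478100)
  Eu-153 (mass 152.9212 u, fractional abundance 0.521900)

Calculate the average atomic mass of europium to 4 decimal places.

The abundance-weighted mean is 0.478100 × 150.9199 + 0.521900 × 152.9212
= 72.15480 + 79.80957 = 151.96437 u

151.9644 u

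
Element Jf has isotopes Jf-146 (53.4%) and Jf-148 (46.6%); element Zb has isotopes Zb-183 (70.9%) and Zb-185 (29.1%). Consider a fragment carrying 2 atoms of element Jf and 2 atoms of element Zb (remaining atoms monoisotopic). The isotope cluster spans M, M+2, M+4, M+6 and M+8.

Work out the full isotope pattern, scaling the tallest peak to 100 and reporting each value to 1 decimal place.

39.0 : 100.0 : 92.1 : 35.8 : 5.0

Element Jf pattern (n=2): 0.285156 : 0.497688 : 0.217156
Element Zb pattern (n=2): 0.502681 : 0.412638 : 0.084681
Convolve the two distributions (both contribute in 2-u steps):
  M: 0.285156×0.502681 = 0.143343
  M+2: 0.285156×0.412638 + 0.497688×0.502681 = 0.367845
  M+4: 0.285156×0.084681 + 0.497688×0.412638 + 0.217156×0.502681 = 0.338672
  M+6: 0.497688×0.084681 + 0.217156×0.412638 = 0.131752
  M+8: 0.217156×0.084681 = 0.018389
Scale to base peak (0.367845) = 100: 39.0 : 100.0 : 92.1 : 35.8 : 5.0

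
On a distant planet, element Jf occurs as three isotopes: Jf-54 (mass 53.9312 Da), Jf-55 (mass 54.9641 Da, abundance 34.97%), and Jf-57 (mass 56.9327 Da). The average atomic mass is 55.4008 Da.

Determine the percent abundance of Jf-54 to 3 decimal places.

28.102%

The remaining 65.03% is split between Jf-54 (fraction x) and Jf-57 (fraction 0.6503 − x).
Substituting: 53.9312x + 56.9327(0.6503 − x) = 36.17985423
(53.9312 − 56.9327)x = -0.84348058  ⇒  x = 0.28102, y = 0.36928
Jf-54: 28.102%, Jf-57: 36.928%.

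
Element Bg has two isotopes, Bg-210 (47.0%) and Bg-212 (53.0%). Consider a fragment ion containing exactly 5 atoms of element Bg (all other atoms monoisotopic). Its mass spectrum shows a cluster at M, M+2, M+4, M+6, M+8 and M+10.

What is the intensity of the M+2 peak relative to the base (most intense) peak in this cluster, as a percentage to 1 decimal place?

39.3%

Binomial terms of (0.470 + 0.530)^5: M 0.0229, M+2 0.1293, M+4 0.2916, M+6 0.3289, M+8 0.1854, M+10 0.0418 → M+6 is the base peak.
P(M+6) = C(5,3) × 0.470^2 × 0.530^3 = 10 × 0.2209 × 0.148877 = 0.328869 (base)
P(M+2) = C(5,1) × 0.470^4 × 0.530^1 = 5 × 0.04879681 × 0.5300 = 0.129312
Relative intensity = 0.129312 / 0.328869 × 100 = 39.3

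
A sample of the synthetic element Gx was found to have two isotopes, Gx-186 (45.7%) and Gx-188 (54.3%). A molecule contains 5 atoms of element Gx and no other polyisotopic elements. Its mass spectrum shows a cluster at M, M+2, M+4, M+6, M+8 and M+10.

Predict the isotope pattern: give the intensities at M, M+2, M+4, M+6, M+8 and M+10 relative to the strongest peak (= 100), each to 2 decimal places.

5.96 : 35.42 : 84.16 : 100.00 : 59.41 : 14.12

Each Gx atom is independently Gx-186 (p = 0.457) or Gx-188 (q = 0.543); the cluster is the binomial expansion (p + q)^5.
P(M) = 0.457^5 = 0.019933
P(M+2) = 5 × 0.457^4 × 0.543^1 = 0.118423
P(M+4) = 10 × 0.457^3 × 0.543^2 = 0.281416
P(M+6) = 10 × 0.457^2 × 0.543^3 = 0.334374
P(M+8) = 5 × 0.457^1 × 0.543^4 = 0.198649
P(M+10) = 0.543^5 = 0.047206
The M+6 peak is largest (0.334374); scaling to 100 gives 5.96 : 35.42 : 84.16 : 100.00 : 59.41 : 14.12.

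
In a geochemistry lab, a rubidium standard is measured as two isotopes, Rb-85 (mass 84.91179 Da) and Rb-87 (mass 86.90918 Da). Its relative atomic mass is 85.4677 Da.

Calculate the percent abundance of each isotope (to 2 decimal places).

Let x be the fractional abundance of Rb-85; then Rb-87 has abundance 1 − x.
84.91179·x + 86.90918·(1 − x) = 85.4677
(84.91179 − 86.90918)·x = 85.4677 − 86.90918
x = -1.44148 / -1.99739 = 0.72168 → 72.17% Rb-85, 27.83% Rb-87.

Rb-85: 72.17%, Rb-87: 27.83%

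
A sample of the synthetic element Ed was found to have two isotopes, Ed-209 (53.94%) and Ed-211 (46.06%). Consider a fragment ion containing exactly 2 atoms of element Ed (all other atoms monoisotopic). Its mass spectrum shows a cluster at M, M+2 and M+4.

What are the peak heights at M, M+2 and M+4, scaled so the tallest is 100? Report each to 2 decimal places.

Expanding (0.5394 + 0.4606)^2:
P(M) = 0.5394^2 = 0.290952
P(M+2) = 2 × 0.5394^1 × 0.4606^1 = 0.496895
P(M+4) = 0.4606^2 = 0.212152
The M+2 peak is largest (0.496895); scaling to 100 gives 58.55 : 100.00 : 42.70.

58.55 : 100.00 : 42.70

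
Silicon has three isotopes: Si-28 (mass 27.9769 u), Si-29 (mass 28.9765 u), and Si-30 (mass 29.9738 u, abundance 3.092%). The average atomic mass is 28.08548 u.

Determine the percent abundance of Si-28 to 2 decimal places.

Let x and y be the fractions of Si-28 and Si-29. Then x + y = 1 − 0.03092 = 0.96908 and 27.9769x + 28.9765y = 28.08548 − 0.03092×29.9738 = 27.158690104.
Substituting: 27.9769x + 28.9765(0.96908 − x) = 27.158690104
(27.9769 − 28.9765)x = -0.921856516  ⇒  x = 0.92223, y = 0.04685
Si-28: 92.22%, Si-29: 4.69%.

92.22%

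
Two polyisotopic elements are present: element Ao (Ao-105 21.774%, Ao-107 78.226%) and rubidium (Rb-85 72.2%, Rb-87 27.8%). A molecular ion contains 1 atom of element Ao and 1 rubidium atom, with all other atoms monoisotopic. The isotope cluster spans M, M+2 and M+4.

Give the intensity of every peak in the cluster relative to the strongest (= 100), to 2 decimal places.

25.14 : 100.00 : 34.78

Element Ao pattern (n=1): 0.21774 : 0.78226
Rubidium pattern (n=1): 0.7220 : 0.2780
Convolve the two distributions (both contribute in 2-u steps):
  M: 0.21774×0.7220 = 0.157208
  M+2: 0.21774×0.2780 + 0.78226×0.7220 = 0.625323
  M+4: 0.78226×0.2780 = 0.217468
Scale to base peak (0.625323) = 100: 25.14 : 100.00 : 34.78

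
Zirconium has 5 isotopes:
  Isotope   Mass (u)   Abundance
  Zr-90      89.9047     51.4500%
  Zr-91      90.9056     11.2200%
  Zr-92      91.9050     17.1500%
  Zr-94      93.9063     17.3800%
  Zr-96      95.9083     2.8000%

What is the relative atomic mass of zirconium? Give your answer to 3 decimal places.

The abundance-weighted mean is 0.514500 × 89.9047 + 0.112200 × 90.9056 + 0.171500 × 91.9050 + 0.173800 × 93.9063 + 0.028000 × 95.9083
= 46.25597 + 10.19961 + 15.76171 + 16.32091 + 2.68543 = 91.22363 u

91.224 u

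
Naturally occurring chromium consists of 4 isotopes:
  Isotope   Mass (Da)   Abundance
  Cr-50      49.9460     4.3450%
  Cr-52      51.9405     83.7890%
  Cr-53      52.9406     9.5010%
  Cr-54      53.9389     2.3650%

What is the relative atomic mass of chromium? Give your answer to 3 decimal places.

Average mass = Σ (abundance × isotope mass) = 0.043450 × 49.9460 + 0.837890 × 51.9405 + 0.095010 × 52.9406 + 0.023650 × 53.9389
= 2.17015 + 43.52043 + 5.02989 + 1.27565 = 51.99612 Da

51.996 Da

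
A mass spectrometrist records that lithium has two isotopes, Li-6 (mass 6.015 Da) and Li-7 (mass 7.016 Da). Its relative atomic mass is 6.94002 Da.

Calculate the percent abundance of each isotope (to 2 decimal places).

With x = fraction of Li-6 (so Li-7 is 1 − x):
6.015·x + 7.016·(1 − x) = 6.94002
(6.015 − 7.016)·x = 6.94002 − 7.016
x = -0.07598 / -1.001 = 0.07590 → 7.59% Li-6, 92.41% Li-7.

Li-6: 7.59%, Li-7: 92.41%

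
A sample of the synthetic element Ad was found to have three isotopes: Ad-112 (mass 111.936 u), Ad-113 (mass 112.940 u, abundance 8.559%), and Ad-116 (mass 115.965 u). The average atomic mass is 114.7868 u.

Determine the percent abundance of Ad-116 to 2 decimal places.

68.62%

The remaining 91.441% is split between Ad-112 (fraction x) and Ad-116 (fraction 0.91441 − x).
Substituting: 111.936x + 115.965(0.91441 − x) = 105.1202654
(111.936 − 115.965)x = -0.91929025  ⇒  x = 0.22817, y = 0.68624
Ad-112: 22.82%, Ad-116: 68.62%.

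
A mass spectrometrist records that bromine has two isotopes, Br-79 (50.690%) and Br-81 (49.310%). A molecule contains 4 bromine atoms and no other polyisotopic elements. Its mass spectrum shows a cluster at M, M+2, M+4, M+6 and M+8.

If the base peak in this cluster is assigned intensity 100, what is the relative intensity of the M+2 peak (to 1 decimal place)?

Term probabilities: M 0.0660, M+2 0.2569, M+4 0.3749, M+6 0.2431, M+8 0.0591. Base peak = M+4.
P(M+4) = C(4,2) × 0.50690^2 × 0.49310^2 = 6 × 0.25694761 × 0.24314761 = 0.374857 (base)
P(M+2) = C(4,1) × 0.50690^3 × 0.49310^1 = 4 × 0.13024674 × 0.4931 = 0.256899
Relative intensity = 0.256899 / 0.374857 × 100 = 68.5

68.5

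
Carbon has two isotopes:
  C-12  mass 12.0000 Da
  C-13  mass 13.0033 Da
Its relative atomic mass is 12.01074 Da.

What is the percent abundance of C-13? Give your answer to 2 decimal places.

1.07%

Writing the weighted mean with unknown fraction x of C-12:
12.0000·x + 13.0033·(1 − x) = 12.01074
(12.0000 − 13.0033)·x = 12.01074 − 13.0033
x = -0.99256 / -1.0033 = 0.98930 → 98.93% C-12, 1.07% C-13.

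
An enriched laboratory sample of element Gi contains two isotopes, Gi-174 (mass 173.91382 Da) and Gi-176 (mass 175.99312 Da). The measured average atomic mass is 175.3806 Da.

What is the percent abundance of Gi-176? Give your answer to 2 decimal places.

70.54%

Writing the weighted mean with unknown fraction x of Gi-174:
173.91382·x + 175.99312·(1 − x) = 175.3806
(173.91382 − 175.99312)·x = 175.3806 − 175.99312
x = -0.61252 / -2.07930 = 0.29458 → 29.46% Gi-174, 70.54% Gi-176.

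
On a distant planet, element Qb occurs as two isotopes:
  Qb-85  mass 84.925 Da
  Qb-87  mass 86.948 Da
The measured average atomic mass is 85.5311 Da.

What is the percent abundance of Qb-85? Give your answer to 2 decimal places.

70.04%

Writing the weighted mean with unknown fraction x of Qb-85:
84.925·x + 86.948·(1 − x) = 85.5311
(84.925 − 86.948)·x = 85.5311 − 86.948
x = -1.4169 / -2.023 = 0.70040 → 70.04% Qb-85, 29.96% Qb-87.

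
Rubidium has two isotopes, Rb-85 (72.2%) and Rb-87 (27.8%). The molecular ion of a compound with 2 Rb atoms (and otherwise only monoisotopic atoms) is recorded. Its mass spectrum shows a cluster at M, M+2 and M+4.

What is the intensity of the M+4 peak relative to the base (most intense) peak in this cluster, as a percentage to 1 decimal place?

Term probabilities: M 0.5213, M+2 0.4014, M+4 0.0773. Base peak = M.
P(M) = C(2,0) × 0.722^2 × 0.278^0 = 1 × 0.521284 × 1.0000 = 0.521284 (base)
P(M+4) = C(2,2) × 0.722^0 × 0.278^2 = 1 × 1.0000 × 0.077284 = 0.077284
Relative intensity = 0.077284 / 0.521284 × 100 = 14.8

14.8%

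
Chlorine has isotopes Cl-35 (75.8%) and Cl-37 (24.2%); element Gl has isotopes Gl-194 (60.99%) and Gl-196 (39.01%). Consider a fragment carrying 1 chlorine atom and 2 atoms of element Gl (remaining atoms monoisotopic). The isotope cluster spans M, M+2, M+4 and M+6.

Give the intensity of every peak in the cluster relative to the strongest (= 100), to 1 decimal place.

62.6 : 100.0 : 51.1 : 8.2

Chlorine pattern (n=1): 0.7580 : 0.2420
Element Gl pattern (n=2): 0.37197801 : 0.47584398 : 0.15217801
Convolve the two distributions (both contribute in 2-u steps):
  M: 0.7580×0.37197801 = 0.281959
  M+2: 0.7580×0.47584398 + 0.2420×0.37197801 = 0.450708
  M+4: 0.7580×0.15217801 + 0.2420×0.47584398 = 0.230505
  M+6: 0.2420×0.15217801 = 0.036827
Scale to base peak (0.450708) = 100: 62.6 : 100.0 : 51.1 : 8.2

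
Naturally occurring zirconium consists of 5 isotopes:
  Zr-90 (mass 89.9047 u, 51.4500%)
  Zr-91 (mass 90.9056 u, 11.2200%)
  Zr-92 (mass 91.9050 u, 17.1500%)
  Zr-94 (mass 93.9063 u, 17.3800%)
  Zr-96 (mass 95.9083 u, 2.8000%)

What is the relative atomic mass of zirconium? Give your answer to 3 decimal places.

91.224 u

The abundance-weighted mean is 0.514500 × 89.9047 + 0.112200 × 90.9056 + 0.171500 × 91.9050 + 0.173800 × 93.9063 + 0.028000 × 95.9083
= 46.25597 + 10.19961 + 15.76171 + 16.32091 + 2.68543 = 91.22363 u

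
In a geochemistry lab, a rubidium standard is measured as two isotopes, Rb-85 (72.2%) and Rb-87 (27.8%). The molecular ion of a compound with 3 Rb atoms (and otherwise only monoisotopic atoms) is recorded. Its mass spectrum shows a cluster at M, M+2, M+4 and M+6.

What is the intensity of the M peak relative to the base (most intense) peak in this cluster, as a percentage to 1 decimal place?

Binomial terms of (0.722 + 0.278)^3: M 0.3764, M+2 0.4348, M+4 0.1674, M+6 0.0215 → M+2 is the base peak.
P(M+2) = C(3,1) × 0.722^2 × 0.278^1 = 3 × 0.521284 × 0.2780 = 0.434751 (base)
P(M) = C(3,0) × 0.722^3 × 0.278^0 = 1 × 0.37636705 × 1.0000 = 0.376367
Relative intensity = 0.376367 / 0.434751 × 100 = 86.6

86.6%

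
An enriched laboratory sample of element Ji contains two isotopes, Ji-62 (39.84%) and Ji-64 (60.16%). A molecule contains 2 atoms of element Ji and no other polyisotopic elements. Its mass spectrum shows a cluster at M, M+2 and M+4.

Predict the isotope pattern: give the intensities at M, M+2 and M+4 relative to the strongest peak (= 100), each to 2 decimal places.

The 2 Ji atoms are independent, so intensities follow the terms of (0.3984 + 0.6016)^2.
P(M) = 0.3984^2 = 0.158723
P(M+2) = 2 × 0.3984^1 × 0.6016^1 = 0.479355
P(M+4) = 0.6016^2 = 0.361923
The M+2 peak is largest (0.479355); scaling to 100 gives 33.11 : 100.00 : 75.50.

33.11 : 100.00 : 75.50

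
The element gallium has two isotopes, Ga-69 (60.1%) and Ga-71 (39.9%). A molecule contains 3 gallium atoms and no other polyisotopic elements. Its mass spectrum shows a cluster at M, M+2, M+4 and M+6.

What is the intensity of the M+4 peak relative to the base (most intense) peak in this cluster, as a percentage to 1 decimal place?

66.4%

Term probabilities: M 0.2171, M+2 0.4324, M+4 0.2870, M+6 0.0635. Base peak = M+2.
P(M+2) = C(3,1) × 0.601^2 × 0.399^1 = 3 × 0.361201 × 0.3990 = 0.432358 (base)
P(M+4) = C(3,2) × 0.601^1 × 0.399^2 = 3 × 0.6010 × 0.159201 = 0.287039
Relative intensity = 0.287039 / 0.432358 × 100 = 66.4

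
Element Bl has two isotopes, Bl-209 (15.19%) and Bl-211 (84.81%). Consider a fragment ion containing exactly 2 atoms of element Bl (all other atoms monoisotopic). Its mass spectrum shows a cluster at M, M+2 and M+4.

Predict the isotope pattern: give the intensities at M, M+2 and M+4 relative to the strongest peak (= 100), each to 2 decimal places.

3.21 : 35.82 : 100.00

The 2 Bl atoms are independent, so intensities follow the terms of (0.1519 + 0.8481)^2.
P(M) = 0.1519^2 = 0.023074
P(M+2) = 2 × 0.1519^1 × 0.8481^1 = 0.257653
P(M+4) = 0.8481^2 = 0.719274
The M+4 peak is largest (0.719274); scaling to 100 gives 3.21 : 35.82 : 100.00.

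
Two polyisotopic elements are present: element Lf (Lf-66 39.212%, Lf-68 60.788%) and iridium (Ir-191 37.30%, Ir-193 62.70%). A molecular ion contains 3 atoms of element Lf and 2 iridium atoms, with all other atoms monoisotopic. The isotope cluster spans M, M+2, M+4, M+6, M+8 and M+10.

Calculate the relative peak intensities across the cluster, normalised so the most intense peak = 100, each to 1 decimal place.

Element Lf pattern (n=3): 0.06029162 : 0.28039941 : 0.43468631 : 0.22462266
Iridium pattern (n=2): 0.139129 : 0.467742 : 0.393129
Convolve the two distributions (both contribute in 2-u steps):
  M: 0.06029162×0.139129 = 0.008388
  M+2: 0.06029162×0.467742 + 0.28039941×0.139129 = 0.067213
  M+4: 0.06029162×0.393129 + 0.28039941×0.467742 + 0.43468631×0.139129 = 0.215334
  M+6: 0.28039941×0.393129 + 0.43468631×0.467742 + 0.22462266×0.139129 = 0.344806
  M+8: 0.43468631×0.393129 + 0.22462266×0.467742 = 0.275953
  M+10: 0.22462266×0.393129 = 0.088306
Scale to base peak (0.344806) = 100: 2.4 : 19.5 : 62.5 : 100.0 : 80.0 : 25.6

2.4 : 19.5 : 62.5 : 100.0 : 80.0 : 25.6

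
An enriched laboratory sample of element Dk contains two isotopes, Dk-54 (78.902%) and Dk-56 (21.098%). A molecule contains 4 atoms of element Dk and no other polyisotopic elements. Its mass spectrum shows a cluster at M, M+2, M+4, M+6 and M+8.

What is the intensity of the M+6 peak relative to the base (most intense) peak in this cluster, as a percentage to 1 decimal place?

Binomial terms of (0.78902 + 0.21098)^4: M 0.3876, M+2 0.4145, M+4 0.1663, M+6 0.0296, M+8 0.0020 → M+2 is the base peak.
P(M+2) = C(4,1) × 0.78902^3 × 0.21098^1 = 4 × 0.49120642 × 0.21098 = 0.414539 (base)
P(M+6) = C(4,3) × 0.78902^1 × 0.21098^3 = 4 × 0.78902 × 0.00939126 = 0.029640
Relative intensity = 0.029640 / 0.414539 × 100 = 7.2

7.2%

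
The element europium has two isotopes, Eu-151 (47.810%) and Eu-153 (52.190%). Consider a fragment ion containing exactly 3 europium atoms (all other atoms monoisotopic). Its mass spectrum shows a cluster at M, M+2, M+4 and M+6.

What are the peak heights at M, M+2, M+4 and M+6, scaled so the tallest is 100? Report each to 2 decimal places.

27.97 : 91.61 : 100.00 : 36.39

Each Eu atom is independently Eu-151 (p = 0.47810) or Eu-153 (q = 0.52190); the cluster is the binomial expansion (p + q)^3.
P(M) = 0.47810^3 = 0.109284
P(M+2) = 3 × 0.47810^2 × 0.52190^1 = 0.357887
P(M+4) = 3 × 0.47810^1 × 0.52190^2 = 0.390674
P(M+6) = 0.52190^3 = 0.142155
The M+4 peak is largest (0.390674); scaling to 100 gives 27.97 : 91.61 : 100.00 : 36.39.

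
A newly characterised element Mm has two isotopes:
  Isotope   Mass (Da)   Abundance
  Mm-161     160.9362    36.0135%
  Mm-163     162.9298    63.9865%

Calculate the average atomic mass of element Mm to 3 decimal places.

162.212 Da

Weight each isotope mass by its fractional abundance: 0.360135 × 160.9362 + 0.639865 × 162.9298
= 57.95876 + 104.25308 = 162.21184 Da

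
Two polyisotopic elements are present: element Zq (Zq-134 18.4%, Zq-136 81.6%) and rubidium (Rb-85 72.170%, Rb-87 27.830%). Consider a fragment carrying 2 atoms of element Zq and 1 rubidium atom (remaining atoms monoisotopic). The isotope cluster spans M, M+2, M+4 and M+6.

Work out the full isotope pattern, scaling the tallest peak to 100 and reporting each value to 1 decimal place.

4.3 : 40.1 : 100.0 : 32.8

Element Zq pattern (n=2): 0.033856 : 0.300288 : 0.665856
Rubidium pattern (n=1): 0.7217 : 0.2783
Convolve the two distributions (both contribute in 2-u steps):
  M: 0.033856×0.7217 = 0.024434
  M+2: 0.033856×0.2783 + 0.300288×0.7217 = 0.226140
  M+4: 0.300288×0.2783 + 0.665856×0.7217 = 0.564118
  M+6: 0.665856×0.2783 = 0.185308
Scale to base peak (0.564118) = 100: 4.3 : 40.1 : 100.0 : 32.8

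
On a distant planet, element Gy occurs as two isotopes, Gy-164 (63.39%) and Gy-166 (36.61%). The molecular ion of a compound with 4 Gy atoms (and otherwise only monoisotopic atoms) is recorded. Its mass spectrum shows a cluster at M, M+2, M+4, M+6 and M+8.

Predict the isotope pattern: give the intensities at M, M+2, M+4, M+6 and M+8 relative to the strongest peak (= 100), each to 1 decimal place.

43.3 : 100.0 : 86.6 : 33.4 : 4.8

The 4 Gy atoms are independent, so intensities follow the terms of (0.6339 + 0.3661)^4.
P(M) = 0.6339^4 = 0.161467
P(M+2) = 4 × 0.6339^3 × 0.3661^1 = 0.373011
P(M+4) = 6 × 0.6339^2 × 0.3661^2 = 0.323141
P(M+6) = 4 × 0.6339^1 × 0.3661^3 = 0.124417
P(M+8) = 0.3661^4 = 0.017964
The M+2 peak is largest (0.373011); scaling to 100 gives 43.3 : 100.0 : 86.6 : 33.4 : 4.8.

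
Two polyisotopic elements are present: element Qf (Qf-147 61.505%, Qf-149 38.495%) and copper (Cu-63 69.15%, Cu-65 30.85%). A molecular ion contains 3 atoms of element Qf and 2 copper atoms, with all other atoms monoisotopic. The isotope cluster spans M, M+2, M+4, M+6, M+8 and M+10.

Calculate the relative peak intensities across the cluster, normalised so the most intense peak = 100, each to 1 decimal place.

Element Qf pattern (n=3): 0.23266511 : 0.43686417 : 0.27342633 : 0.05704439
Copper pattern (n=2): 0.47817225 : 0.4266555 : 0.09517225
Convolve the two distributions (both contribute in 2-u steps):
  M: 0.23266511×0.47817225 = 0.111254
  M+2: 0.23266511×0.4266555 + 0.43686417×0.47817225 = 0.308164
  M+4: 0.23266511×0.09517225 + 0.43686417×0.4266555 + 0.27342633×0.47817225 = 0.339279
  M+6: 0.43686417×0.09517225 + 0.27342633×0.4266555 + 0.05704439×0.47817225 = 0.185513
  M+8: 0.27342633×0.09517225 + 0.05704439×0.4266555 = 0.050361
  M+10: 0.05704439×0.09517225 = 0.005429
Scale to base peak (0.339279) = 100: 32.8 : 90.8 : 100.0 : 54.7 : 14.8 : 1.6

32.8 : 90.8 : 100.0 : 54.7 : 14.8 : 1.6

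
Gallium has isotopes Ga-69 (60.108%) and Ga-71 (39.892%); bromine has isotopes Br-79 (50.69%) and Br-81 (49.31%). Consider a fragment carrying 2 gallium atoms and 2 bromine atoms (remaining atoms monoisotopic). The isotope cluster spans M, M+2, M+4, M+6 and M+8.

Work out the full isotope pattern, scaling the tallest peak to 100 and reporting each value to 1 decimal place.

25.2 : 82.5 : 100.0 : 53.2 : 10.5

Gallium pattern (n=2): 0.36129717 : 0.47956567 : 0.15913717
Bromine pattern (n=2): 0.25694761 : 0.49990478 : 0.24314761
Convolve the two distributions (both contribute in 2-u steps):
  M: 0.36129717×0.25694761 = 0.092834
  M+2: 0.36129717×0.49990478 + 0.47956567×0.25694761 = 0.303837
  M+4: 0.36129717×0.24314761 + 0.47956567×0.49990478 + 0.15913717×0.25694761 = 0.368476
  M+6: 0.47956567×0.24314761 + 0.15913717×0.49990478 = 0.196159
  M+8: 0.15913717×0.24314761 = 0.038694
Scale to base peak (0.368476) = 100: 25.2 : 82.5 : 100.0 : 53.2 : 10.5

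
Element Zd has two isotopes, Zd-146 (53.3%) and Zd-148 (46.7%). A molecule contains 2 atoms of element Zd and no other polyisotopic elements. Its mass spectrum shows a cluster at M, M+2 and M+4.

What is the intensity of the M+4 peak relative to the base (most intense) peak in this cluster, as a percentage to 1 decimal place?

Binomial terms of (0.533 + 0.467)^2: M 0.2841, M+2 0.4978, M+4 0.2181 → M+2 is the base peak.
P(M+2) = C(2,1) × 0.533^1 × 0.467^1 = 2 × 0.5330 × 0.4670 = 0.497822 (base)
P(M+4) = C(2,2) × 0.533^0 × 0.467^2 = 1 × 1.0000 × 0.218089 = 0.218089
Relative intensity = 0.218089 / 0.497822 × 100 = 43.8

43.8%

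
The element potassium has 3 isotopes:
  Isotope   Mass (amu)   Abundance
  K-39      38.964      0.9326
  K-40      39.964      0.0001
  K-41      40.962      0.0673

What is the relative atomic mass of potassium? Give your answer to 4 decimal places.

Weight each isotope mass by its fractional abundance: 0.9326 × 38.964 + 0.0001 × 39.964 + 0.0673 × 40.962
= 36.33783 + 0.00400 + 2.75674 = 39.09857 amu

39.0986 amu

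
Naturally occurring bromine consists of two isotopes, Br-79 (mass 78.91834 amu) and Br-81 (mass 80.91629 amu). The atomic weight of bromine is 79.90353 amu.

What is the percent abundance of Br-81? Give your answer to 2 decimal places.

Let x be the fractional abundance of Br-79; then Br-81 has abundance 1 − x.
78.91834·x + 80.91629·(1 − x) = 79.90353
(78.91834 − 80.91629)·x = 79.90353 − 80.91629
x = -1.01276 / -1.99795 = 0.50690 → 50.69% Br-79, 49.31% Br-81.

49.31%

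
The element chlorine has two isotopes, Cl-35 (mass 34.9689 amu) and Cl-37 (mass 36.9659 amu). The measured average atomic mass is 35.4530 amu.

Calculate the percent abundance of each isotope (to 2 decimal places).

Cl-35: 75.76%, Cl-37: 24.24%

With x = fraction of Cl-35 (so Cl-37 is 1 − x):
34.9689·x + 36.9659·(1 − x) = 35.4530
(34.9689 − 36.9659)·x = 35.4530 − 36.9659
x = -1.5129 / -1.9970 = 0.75759 → 75.76% Cl-35, 24.24% Cl-37.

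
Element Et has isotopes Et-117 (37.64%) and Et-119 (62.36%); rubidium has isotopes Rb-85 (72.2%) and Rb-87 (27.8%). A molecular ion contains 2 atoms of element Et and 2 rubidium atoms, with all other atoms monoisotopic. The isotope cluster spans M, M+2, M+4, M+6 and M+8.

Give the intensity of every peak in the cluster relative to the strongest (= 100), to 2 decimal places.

Element Et pattern (n=2): 0.14167696 : 0.46944608 : 0.38887696
Rubidium pattern (n=2): 0.521284 : 0.401432 : 0.077284
Convolve the two distributions (both contribute in 2-u steps):
  M: 0.14167696×0.521284 = 0.073854
  M+2: 0.14167696×0.401432 + 0.46944608×0.521284 = 0.301588
  M+4: 0.14167696×0.077284 + 0.46944608×0.401432 + 0.38887696×0.521284 = 0.402115
  M+6: 0.46944608×0.077284 + 0.38887696×0.401432 = 0.192388
  M+8: 0.38887696×0.077284 = 0.030054
Scale to base peak (0.402115) = 100: 18.37 : 75.00 : 100.00 : 47.84 : 7.47

18.37 : 75.00 : 100.00 : 47.84 : 7.47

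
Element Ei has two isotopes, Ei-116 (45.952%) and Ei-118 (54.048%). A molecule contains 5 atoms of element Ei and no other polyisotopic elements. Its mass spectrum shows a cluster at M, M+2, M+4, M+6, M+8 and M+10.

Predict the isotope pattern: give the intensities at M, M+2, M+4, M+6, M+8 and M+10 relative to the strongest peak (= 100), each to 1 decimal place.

Expanding (0.45952 + 0.54048)^5:
P(M) = 0.45952^5 = 0.020489
P(M+2) = 5 × 0.45952^4 × 0.54048^1 = 0.120495
P(M+4) = 10 × 0.45952^3 × 0.54048^2 = 0.283447
P(M+6) = 10 × 0.45952^2 × 0.54048^3 = 0.333386
P(M+8) = 5 × 0.45952^1 × 0.54048^4 = 0.196062
P(M+10) = 0.54048^5 = 0.046121
The M+6 peak is largest (0.333386); scaling to 100 gives 6.1 : 36.1 : 85.0 : 100.0 : 58.8 : 13.8.

6.1 : 36.1 : 85.0 : 100.0 : 58.8 : 13.8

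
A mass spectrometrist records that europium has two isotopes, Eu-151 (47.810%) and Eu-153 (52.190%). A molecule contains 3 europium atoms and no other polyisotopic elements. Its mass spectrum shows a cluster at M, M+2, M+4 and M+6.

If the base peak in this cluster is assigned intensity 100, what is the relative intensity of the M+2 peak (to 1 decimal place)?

Term probabilities: M 0.1093, M+2 0.3579, M+4 0.3907, M+6 0.1422. Base peak = M+4.
P(M+4) = C(3,2) × 0.47810^1 × 0.52190^2 = 3 × 0.4781 × 0.27237961 = 0.390674 (base)
P(M+2) = C(3,1) × 0.47810^2 × 0.52190^1 = 3 × 0.22857961 × 0.5219 = 0.357887
Relative intensity = 0.357887 / 0.390674 × 100 = 91.6

91.6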